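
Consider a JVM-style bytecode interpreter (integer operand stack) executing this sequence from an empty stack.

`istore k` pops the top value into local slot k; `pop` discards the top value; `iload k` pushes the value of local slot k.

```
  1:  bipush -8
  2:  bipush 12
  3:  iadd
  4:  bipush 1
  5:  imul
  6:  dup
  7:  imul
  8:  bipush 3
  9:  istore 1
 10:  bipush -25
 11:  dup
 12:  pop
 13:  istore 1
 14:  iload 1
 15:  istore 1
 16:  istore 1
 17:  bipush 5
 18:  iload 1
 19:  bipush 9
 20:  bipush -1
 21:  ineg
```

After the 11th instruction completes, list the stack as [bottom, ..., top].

[16, -25, -25]

bipush -8  → [-8]
bipush 12  → [-8, 12]
iadd       → [4]
bipush 1   → [4, 1]
imul       → [4]
dup        → [4, 4]
imul       → [16]
bipush 3   → [16, 3]
istore 1   → [16]
bipush -25 → [16, -25]
dup        → [16, -25, -25]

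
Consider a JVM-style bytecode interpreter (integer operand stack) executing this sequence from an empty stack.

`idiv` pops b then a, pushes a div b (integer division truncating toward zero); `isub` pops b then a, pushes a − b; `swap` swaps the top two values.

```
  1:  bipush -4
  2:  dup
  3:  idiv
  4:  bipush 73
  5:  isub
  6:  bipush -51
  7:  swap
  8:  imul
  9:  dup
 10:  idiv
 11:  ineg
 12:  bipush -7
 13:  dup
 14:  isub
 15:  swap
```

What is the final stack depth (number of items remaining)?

2

bipush -4  -> [-4]
dup        -> [-4, -4]
idiv       -> [1]
bipush 73  -> [1, 73]
isub       -> [-72]
bipush -51 -> [-72, -51]
swap       -> [-51, -72]
imul       -> [3672]
dup        -> [3672, 3672]
idiv       -> [1]
ineg       -> [-1]
bipush -7  -> [-1, -7]
dup        -> [-1, -7, -7]
isub       -> [-1, 0]
swap       -> [0, -1]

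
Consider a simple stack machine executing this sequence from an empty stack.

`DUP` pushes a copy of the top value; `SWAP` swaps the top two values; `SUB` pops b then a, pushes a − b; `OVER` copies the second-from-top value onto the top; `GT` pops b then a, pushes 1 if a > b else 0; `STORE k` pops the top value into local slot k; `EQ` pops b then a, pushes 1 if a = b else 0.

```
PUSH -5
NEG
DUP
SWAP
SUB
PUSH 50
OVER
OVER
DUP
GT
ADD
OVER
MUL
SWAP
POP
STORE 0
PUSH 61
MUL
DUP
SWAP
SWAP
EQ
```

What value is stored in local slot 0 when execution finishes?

0

PUSH -5  [-5]
NEG      [5]
DUP      [5, 5]
SWAP     [5, 5]
SUB      [0]
PUSH 50  [0, 50]
OVER     [0, 50, 0]
OVER     [0, 50, 0, 50]
DUP      [0, 50, 0, 50, 50]
GT       [0, 50, 0, 0]
ADD      [0, 50, 0]
OVER     [0, 50, 0, 50]
MUL      [0, 50, 0]
SWAP     [0, 0, 50]
POP      [0, 0]
STORE 0  [0]
PUSH 61  [0, 61]
MUL      [0]
DUP      [0, 0]
SWAP     [0, 0]
SWAP     [0, 0]
EQ       [1]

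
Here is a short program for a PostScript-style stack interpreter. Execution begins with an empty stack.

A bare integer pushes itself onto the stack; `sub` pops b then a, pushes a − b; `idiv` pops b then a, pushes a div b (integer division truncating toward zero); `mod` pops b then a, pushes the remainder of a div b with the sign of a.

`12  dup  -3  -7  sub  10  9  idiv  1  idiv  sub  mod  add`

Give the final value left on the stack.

12

12   → [12]
dup  → [12, 12]
-3   → [12, 12, -3]
-7   → [12, 12, -3, -7]
sub  → [12, 12, 4]
10   → [12, 12, 4, 10]
9    → [12, 12, 4, 10, 9]
idiv → [12, 12, 4, 1]
1    → [12, 12, 4, 1, 1]
idiv → [12, 12, 4, 1]
sub  → [12, 12, 3]
mod  → [12, 0]
add  → [12]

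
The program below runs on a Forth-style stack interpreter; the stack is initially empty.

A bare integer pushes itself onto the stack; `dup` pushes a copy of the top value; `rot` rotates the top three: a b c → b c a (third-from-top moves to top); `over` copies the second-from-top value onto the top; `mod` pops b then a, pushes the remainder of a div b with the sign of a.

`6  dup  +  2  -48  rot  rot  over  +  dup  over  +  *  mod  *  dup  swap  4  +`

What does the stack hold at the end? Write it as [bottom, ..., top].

[-576, -572]

6    : 6
dup  : 6 6
+    : 12
2    : 12 2
-48  : 12 2 -48
rot  : 2 -48 12
rot  : -48 12 2
over : -48 12 2 12
+    : -48 12 14
dup  : -48 12 14 14
over : -48 12 14 14 14
+    : -48 12 14 28
*    : -48 12 392
mod  : -48 12
*    : -576
dup  : -576 -576
swap : -576 -576
4    : -576 -576 4
+    : -576 -572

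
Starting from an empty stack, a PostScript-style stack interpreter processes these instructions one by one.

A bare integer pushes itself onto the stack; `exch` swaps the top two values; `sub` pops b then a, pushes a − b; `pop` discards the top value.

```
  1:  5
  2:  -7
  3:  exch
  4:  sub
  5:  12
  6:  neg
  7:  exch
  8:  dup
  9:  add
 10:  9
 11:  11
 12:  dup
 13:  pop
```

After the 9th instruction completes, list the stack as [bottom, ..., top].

[-12, -24]

5    -> 5
-7   -> 5 -7
exch -> -7 5
sub  -> -12
12   -> -12 12
neg  -> -12 -12
exch -> -12 -12
dup  -> -12 -12 -12
add  -> -12 -24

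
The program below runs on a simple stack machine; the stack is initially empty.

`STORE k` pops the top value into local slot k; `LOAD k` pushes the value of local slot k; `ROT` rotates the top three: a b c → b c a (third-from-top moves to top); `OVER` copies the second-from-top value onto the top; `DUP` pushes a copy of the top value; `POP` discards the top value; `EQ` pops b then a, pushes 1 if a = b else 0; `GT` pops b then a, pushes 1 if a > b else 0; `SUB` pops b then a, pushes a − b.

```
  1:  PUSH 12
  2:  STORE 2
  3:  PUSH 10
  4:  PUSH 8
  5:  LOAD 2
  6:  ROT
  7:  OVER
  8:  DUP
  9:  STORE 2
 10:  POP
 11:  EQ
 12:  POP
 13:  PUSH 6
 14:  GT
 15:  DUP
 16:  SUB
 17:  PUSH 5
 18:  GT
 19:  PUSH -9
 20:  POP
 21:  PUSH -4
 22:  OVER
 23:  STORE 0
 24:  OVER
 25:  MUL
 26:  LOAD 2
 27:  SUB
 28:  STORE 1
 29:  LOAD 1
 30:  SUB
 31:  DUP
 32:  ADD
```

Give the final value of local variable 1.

-12

PUSH 12 : 12
STORE 2 : (empty)
PUSH 10 : 10
PUSH 8  : 10 8
LOAD 2  : 10 8 12
ROT     : 8 12 10
OVER    : 8 12 10 12
DUP     : 8 12 10 12 12
STORE 2 : 8 12 10 12
POP     : 8 12 10
EQ      : 8 0
POP     : 8
PUSH 6  : 8 6
GT      : 1
DUP     : 1 1
SUB     : 0
PUSH 5  : 0 5
GT      : 0
PUSH -9 : 0 -9
POP     : 0
PUSH -4 : 0 -4
OVER    : 0 -4 0
STORE 0 : 0 -4
OVER    : 0 -4 0
MUL     : 0 0
LOAD 2  : 0 0 12
SUB     : 0 -12
STORE 1 : 0
LOAD 1  : 0 -12
SUB     : 12
DUP     : 12 12
ADD     : 24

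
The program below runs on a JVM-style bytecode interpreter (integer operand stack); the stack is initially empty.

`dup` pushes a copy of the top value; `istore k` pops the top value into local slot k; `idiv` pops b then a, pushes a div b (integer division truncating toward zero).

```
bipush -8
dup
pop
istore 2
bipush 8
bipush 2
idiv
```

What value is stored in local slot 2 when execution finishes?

bipush -8 : [-8]
dup       : [-8, -8]
pop       : [-8]
istore 2  : []
bipush 8  : [8]
bipush 2  : [8, 2]
idiv      : [4]

-8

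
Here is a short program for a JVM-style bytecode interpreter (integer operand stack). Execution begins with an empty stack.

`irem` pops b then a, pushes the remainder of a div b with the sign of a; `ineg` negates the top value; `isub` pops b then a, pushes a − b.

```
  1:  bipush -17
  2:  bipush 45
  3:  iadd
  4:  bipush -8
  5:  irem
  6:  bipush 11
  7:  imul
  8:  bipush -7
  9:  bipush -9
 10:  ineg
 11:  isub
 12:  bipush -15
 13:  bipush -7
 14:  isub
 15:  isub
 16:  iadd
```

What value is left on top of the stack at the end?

bipush -17 → [-17]
bipush 45  → [-17, 45]
iadd       → [28]
bipush -8  → [28, -8]
irem       → [4]
bipush 11  → [4, 11]
imul       → [44]
bipush -7  → [44, -7]
bipush -9  → [44, -7, -9]
ineg       → [44, -7, 9]
isub       → [44, -16]
bipush -15 → [44, -16, -15]
bipush -7  → [44, -16, -15, -7]
isub       → [44, -16, -8]
isub       → [44, -8]
iadd       → [36]

36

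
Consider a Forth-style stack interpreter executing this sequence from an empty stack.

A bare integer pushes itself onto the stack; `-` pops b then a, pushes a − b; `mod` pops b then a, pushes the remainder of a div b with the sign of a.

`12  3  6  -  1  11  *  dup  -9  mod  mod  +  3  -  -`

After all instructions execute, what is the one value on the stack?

12  → 12
3   → 12 3
6   → 12 3 6
-   → 12 -3
1   → 12 -3 1
11  → 12 -3 1 11
*   → 12 -3 11
dup → 12 -3 11 11
-9  → 12 -3 11 11 -9
mod → 12 -3 11 2
mod → 12 -3 1
+   → 12 -2
3   → 12 -2 3
-   → 12 -5
-   → 17

17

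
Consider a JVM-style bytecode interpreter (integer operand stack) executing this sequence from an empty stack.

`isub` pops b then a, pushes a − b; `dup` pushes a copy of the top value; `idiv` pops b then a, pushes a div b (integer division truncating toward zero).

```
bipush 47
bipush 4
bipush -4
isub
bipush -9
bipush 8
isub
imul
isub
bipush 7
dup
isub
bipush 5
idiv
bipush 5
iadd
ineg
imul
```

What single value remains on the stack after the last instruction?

-915

bipush 47  [47]
bipush 4   [47, 4]
bipush -4  [47, 4, -4]
isub       [47, 8]
bipush -9  [47, 8, -9]
bipush 8   [47, 8, -9, 8]
isub       [47, 8, -17]
imul       [47, -136]
isub       [183]
bipush 7   [183, 7]
dup        [183, 7, 7]
isub       [183, 0]
bipush 5   [183, 0, 5]
idiv       [183, 0]
bipush 5   [183, 0, 5]
iadd       [183, 5]
ineg       [183, -5]
imul       [-915]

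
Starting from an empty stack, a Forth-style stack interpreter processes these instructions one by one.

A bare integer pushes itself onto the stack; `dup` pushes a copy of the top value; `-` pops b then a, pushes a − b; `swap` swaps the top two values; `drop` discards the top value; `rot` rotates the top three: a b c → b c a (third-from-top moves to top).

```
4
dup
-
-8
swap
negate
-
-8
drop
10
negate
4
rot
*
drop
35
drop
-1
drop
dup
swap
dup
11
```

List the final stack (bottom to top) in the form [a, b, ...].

4       [4]
dup     [4, 4]
-       [0]
-8      [0, -8]
swap    [-8, 0]
negate  [-8, 0]
-       [-8]
-8      [-8, -8]
drop    [-8]
10      [-8, 10]
negate  [-8, -10]
4       [-8, -10, 4]
rot     [-10, 4, -8]
*       [-10, -32]
drop    [-10]
35      [-10, 35]
drop    [-10]
-1      [-10, -1]
drop    [-10]
dup     [-10, -10]
swap    [-10, -10]
dup     [-10, -10, -10]
11      [-10, -10, -10, 11]

[-10, -10, -10, 11]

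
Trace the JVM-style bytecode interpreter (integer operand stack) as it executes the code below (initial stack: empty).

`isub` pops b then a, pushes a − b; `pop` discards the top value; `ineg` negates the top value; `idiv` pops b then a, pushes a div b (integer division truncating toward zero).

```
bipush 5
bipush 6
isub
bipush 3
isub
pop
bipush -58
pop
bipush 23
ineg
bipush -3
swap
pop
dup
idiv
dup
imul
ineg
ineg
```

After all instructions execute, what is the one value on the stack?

bipush 5    [5]
bipush 6    [5, 6]
isub        [-1]
bipush 3    [-1, 3]
isub        [-4]
pop         []
bipush -58  [-58]
pop         []
bipush 23   [23]
ineg        [-23]
bipush -3   [-23, -3]
swap        [-3, -23]
pop         [-3]
dup         [-3, -3]
idiv        [1]
dup         [1, 1]
imul        [1]
ineg        [-1]
ineg        [1]

1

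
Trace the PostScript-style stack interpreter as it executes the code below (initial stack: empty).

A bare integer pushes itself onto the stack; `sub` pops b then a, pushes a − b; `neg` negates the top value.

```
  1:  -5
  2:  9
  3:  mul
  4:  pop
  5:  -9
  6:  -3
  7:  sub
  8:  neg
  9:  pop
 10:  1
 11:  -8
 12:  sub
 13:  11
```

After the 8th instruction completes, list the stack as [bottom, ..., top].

[6]

-5  -> [-5]
9   -> [-5, 9]
mul -> [-45]
pop -> []
-9  -> [-9]
-3  -> [-9, -3]
sub -> [-6]
neg -> [6]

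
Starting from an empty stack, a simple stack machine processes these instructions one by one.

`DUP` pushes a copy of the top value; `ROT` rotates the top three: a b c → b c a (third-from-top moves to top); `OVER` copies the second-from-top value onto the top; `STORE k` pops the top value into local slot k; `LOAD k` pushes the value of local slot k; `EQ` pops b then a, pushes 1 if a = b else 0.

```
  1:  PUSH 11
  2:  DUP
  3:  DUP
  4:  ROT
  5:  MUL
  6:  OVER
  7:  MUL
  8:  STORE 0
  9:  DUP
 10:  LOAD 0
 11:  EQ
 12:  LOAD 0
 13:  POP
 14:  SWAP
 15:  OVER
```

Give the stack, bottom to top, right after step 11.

PUSH 11  [11]
DUP      [11, 11]
DUP      [11, 11, 11]
ROT      [11, 11, 11]
MUL      [11, 121]
OVER     [11, 121, 11]
MUL      [11, 1331]
STORE 0  [11]
DUP      [11, 11]
LOAD 0   [11, 11, 1331]
EQ       [11, 0]

[11, 0]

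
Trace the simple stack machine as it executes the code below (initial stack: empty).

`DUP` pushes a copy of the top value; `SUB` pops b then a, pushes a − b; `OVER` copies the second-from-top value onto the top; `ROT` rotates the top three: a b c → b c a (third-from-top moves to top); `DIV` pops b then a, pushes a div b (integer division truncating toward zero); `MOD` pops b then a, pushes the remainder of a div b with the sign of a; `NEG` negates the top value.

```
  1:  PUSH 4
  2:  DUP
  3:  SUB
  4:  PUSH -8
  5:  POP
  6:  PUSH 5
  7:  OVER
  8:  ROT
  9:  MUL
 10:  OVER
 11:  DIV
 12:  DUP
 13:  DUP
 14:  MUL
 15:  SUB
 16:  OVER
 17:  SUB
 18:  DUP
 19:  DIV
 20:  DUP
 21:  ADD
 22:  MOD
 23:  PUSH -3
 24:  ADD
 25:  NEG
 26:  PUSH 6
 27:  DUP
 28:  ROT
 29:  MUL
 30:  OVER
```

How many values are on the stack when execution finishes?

3

PUSH 4  → [4]
DUP     → [4, 4]
SUB     → [0]
PUSH -8 → [0, -8]
POP     → [0]
PUSH 5  → [0, 5]
OVER    → [0, 5, 0]
ROT     → [5, 0, 0]
MUL     → [5, 0]
OVER    → [5, 0, 5]
DIV     → [5, 0]
DUP     → [5, 0, 0]
DUP     → [5, 0, 0, 0]
MUL     → [5, 0, 0]
SUB     → [5, 0]
OVER    → [5, 0, 5]
SUB     → [5, -5]
DUP     → [5, -5, -5]
DIV     → [5, 1]
DUP     → [5, 1, 1]
ADD     → [5, 2]
MOD     → [1]
PUSH -3 → [1, -3]
ADD     → [-2]
NEG     → [2]
PUSH 6  → [2, 6]
DUP     → [2, 6, 6]
ROT     → [6, 6, 2]
MUL     → [6, 12]
OVER    → [6, 12, 6]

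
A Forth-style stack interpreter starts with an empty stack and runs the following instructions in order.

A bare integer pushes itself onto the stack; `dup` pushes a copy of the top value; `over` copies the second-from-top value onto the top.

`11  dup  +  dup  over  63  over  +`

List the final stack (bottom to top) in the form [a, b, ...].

[22, 22, 22, 85]

11   : [11]
dup  : [11, 11]
+    : [22]
dup  : [22, 22]
over : [22, 22, 22]
63   : [22, 22, 22, 63]
over : [22, 22, 22, 63, 22]
+    : [22, 22, 22, 85]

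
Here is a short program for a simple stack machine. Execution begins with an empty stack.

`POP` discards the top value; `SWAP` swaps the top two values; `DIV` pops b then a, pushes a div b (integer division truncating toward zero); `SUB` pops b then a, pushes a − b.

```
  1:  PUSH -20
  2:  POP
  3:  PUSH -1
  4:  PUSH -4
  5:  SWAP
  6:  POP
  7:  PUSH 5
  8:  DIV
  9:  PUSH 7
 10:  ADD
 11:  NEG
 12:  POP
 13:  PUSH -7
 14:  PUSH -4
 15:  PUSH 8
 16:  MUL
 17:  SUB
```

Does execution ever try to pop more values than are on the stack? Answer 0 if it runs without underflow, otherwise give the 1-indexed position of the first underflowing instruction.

PUSH -20 -> [-20]
POP      -> []
PUSH -1  -> [-1]
PUSH -4  -> [-1, -4]
SWAP     -> [-4, -1]
POP      -> [-4]
PUSH 5   -> [-4, 5]
DIV      -> [0]
PUSH 7   -> [0, 7]
ADD      -> [7]
NEG      -> [-7]
POP      -> []
PUSH -7  -> [-7]
PUSH -4  -> [-7, -4]
PUSH 8   -> [-7, -4, 8]
MUL      -> [-7, -32]
SUB      -> [25]

0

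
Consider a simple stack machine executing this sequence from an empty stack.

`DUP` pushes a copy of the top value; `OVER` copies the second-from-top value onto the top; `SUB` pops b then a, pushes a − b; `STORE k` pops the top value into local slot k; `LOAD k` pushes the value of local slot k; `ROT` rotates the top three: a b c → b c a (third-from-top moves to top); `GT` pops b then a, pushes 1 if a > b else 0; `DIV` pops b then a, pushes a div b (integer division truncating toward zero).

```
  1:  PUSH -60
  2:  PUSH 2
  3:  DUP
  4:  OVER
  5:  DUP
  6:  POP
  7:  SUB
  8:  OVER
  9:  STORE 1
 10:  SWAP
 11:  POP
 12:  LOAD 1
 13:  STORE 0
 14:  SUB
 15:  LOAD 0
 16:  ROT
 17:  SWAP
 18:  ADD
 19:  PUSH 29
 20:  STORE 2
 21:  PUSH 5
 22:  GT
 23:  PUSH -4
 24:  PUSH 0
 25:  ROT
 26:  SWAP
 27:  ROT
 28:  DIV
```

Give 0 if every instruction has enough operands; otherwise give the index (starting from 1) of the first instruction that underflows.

PUSH -60 : -60
PUSH 2   : -60 2
DUP      : -60 2 2
OVER     : -60 2 2 2
DUP      : -60 2 2 2 2
POP      : -60 2 2 2
SUB      : -60 2 0
OVER     : -60 2 0 2
STORE 1  : -60 2 0
SWAP     : -60 0 2
POP      : -60 0
LOAD 1   : -60 0 2
STORE 0  : -60 0
SUB      : -60
LOAD 0   : -60 2
ROT  — needs 3 operands, stack has 2 → underflow

16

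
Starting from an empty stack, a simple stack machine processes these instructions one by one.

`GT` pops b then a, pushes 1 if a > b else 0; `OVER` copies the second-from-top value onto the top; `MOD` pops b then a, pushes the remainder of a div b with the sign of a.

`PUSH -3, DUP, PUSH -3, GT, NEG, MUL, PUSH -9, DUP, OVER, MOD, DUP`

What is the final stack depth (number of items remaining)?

PUSH -3 : [-3]
DUP     : [-3, -3]
PUSH -3 : [-3, -3, -3]
GT      : [-3, 0]
NEG     : [-3, 0]
MUL     : [0]
PUSH -9 : [0, -9]
DUP     : [0, -9, -9]
OVER    : [0, -9, -9, -9]
MOD     : [0, -9, 0]
DUP     : [0, -9, 0, 0]

4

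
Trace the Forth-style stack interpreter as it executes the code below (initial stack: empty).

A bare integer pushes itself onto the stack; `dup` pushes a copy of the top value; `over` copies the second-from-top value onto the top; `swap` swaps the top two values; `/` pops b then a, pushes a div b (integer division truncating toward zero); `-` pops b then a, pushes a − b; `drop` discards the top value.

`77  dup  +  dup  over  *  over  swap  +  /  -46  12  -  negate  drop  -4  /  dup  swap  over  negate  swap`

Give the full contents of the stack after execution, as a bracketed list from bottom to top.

[0, 0, 0]

77      77
dup     77 77
+       154
dup     154 154
over    154 154 154
*       154 23716
over    154 23716 154
swap    154 154 23716
+       154 23870
/       0
-46     0 -46
12      0 -46 12
-       0 -58
negate  0 58
drop    0
-4      0 -4
/       0
dup     0 0
swap    0 0
over    0 0 0
negate  0 0 0
swap    0 0 0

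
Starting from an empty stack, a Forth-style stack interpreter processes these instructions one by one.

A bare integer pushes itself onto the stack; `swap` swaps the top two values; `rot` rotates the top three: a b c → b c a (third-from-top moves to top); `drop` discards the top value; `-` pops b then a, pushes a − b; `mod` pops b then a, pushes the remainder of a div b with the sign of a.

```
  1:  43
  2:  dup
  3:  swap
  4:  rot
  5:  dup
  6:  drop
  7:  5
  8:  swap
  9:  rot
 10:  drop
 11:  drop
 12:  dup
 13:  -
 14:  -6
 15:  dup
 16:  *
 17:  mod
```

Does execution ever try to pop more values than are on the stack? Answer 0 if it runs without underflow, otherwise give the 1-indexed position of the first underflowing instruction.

43   -> 43
dup  -> 43 43
swap -> 43 43
rot  — needs 3 operands, stack has 2 → underflow

4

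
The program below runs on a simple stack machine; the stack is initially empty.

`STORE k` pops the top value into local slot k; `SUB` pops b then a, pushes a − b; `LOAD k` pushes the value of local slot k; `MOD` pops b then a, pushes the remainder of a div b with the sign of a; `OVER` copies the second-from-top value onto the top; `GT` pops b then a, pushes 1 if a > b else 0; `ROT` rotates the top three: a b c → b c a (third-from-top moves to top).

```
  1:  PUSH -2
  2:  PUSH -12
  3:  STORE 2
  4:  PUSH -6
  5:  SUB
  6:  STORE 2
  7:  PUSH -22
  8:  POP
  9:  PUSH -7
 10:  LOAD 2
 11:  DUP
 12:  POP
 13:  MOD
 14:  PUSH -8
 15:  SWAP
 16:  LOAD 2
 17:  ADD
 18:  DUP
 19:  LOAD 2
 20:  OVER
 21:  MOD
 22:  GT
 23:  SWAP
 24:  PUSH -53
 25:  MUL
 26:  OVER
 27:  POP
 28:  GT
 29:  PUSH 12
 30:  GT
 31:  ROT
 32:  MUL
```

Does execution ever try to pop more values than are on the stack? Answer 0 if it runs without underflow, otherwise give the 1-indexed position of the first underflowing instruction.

31

PUSH -2  : -2
PUSH -12 : -2 -12
STORE 2  : -2
PUSH -6  : -2 -6
SUB      : 4
STORE 2  : (empty)
PUSH -22 : -22
POP      : (empty)
PUSH -7  : -7
LOAD 2   : -7 4
DUP      : -7 4 4
POP      : -7 4
MOD      : -3
PUSH -8  : -3 -8
SWAP     : -8 -3
LOAD 2   : -8 -3 4
ADD      : -8 1
DUP      : -8 1 1
LOAD 2   : -8 1 1 4
OVER     : -8 1 1 4 1
MOD      : -8 1 1 0
GT       : -8 1 1
SWAP     : -8 1 1
PUSH -53 : -8 1 1 -53
MUL      : -8 1 -53
OVER     : -8 1 -53 1
POP      : -8 1 -53
GT       : -8 1
PUSH 12  : -8 1 12
GT       : -8 0
ROT  — needs 3 operands, stack has 2 → underflow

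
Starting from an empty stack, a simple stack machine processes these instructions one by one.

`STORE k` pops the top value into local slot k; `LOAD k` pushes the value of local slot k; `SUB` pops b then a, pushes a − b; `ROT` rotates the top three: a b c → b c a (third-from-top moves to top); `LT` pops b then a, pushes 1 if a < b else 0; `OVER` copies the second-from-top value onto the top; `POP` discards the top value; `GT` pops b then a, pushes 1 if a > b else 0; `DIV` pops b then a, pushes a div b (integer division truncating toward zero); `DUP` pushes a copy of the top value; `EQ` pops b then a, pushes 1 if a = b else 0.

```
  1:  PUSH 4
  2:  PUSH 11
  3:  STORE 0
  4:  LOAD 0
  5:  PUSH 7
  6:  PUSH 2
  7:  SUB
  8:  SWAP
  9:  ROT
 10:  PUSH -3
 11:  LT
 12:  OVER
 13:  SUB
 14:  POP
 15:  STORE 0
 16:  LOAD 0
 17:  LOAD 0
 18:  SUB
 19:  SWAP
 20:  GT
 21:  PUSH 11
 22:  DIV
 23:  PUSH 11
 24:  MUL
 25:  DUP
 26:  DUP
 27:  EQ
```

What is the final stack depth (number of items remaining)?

2

PUSH 4  → 4
PUSH 11 → 4 11
STORE 0 → 4
LOAD 0  → 4 11
PUSH 7  → 4 11 7
PUSH 2  → 4 11 7 2
SUB     → 4 11 5
SWAP    → 4 5 11
ROT     → 5 11 4
PUSH -3 → 5 11 4 -3
LT      → 5 11 0
OVER    → 5 11 0 11
SUB     → 5 11 -11
POP     → 5 11
STORE 0 → 5
LOAD 0  → 5 11
LOAD 0  → 5 11 11
SUB     → 5 0
SWAP    → 0 5
GT      → 0
PUSH 11 → 0 11
DIV     → 0
PUSH 11 → 0 11
MUL     → 0
DUP     → 0 0
DUP     → 0 0 0
EQ      → 0 1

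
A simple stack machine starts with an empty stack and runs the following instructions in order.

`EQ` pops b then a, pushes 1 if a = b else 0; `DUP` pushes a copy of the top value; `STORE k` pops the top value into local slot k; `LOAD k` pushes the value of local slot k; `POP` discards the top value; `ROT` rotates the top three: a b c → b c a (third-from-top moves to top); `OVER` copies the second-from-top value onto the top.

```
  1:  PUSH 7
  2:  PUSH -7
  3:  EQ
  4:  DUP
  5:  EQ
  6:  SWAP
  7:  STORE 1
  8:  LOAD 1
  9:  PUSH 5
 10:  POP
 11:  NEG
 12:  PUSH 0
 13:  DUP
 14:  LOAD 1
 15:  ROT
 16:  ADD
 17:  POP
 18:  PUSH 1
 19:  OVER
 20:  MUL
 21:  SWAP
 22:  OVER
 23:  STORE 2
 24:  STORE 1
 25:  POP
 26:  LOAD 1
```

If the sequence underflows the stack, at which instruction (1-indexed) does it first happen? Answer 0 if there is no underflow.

PUSH 7  : [7]
PUSH -7 : [7, -7]
EQ      : [0]
DUP     : [0, 0]
EQ      : [1]
SWAP  — needs 2 operands, stack has 1 → underflow

6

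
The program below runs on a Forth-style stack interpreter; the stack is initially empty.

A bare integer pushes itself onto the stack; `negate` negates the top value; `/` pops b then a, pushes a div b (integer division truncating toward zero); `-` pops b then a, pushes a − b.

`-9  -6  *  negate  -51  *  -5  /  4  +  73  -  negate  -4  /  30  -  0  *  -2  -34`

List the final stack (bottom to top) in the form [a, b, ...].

[0, -2, -34]

-9      -9
-6      -9 -6
*       54
negate  -54
-51     -54 -51
*       2754
-5      2754 -5
/       -550
4       -550 4
+       -546
73      -546 73
-       -619
negate  619
-4      619 -4
/       -154
30      -154 30
-       -184
0       -184 0
*       0
-2      0 -2
-34     0 -2 -34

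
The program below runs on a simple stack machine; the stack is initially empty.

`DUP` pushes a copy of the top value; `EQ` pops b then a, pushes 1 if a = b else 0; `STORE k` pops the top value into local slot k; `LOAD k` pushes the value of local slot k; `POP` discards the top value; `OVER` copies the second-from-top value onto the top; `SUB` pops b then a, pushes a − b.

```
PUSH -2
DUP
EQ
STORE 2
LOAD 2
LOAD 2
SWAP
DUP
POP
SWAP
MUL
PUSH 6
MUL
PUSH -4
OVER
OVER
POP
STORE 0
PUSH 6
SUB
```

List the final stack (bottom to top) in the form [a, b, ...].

PUSH -2 -> -2
DUP     -> -2 -2
EQ      -> 1
STORE 2 -> (empty)
LOAD 2  -> 1
LOAD 2  -> 1 1
SWAP    -> 1 1
DUP     -> 1 1 1
POP     -> 1 1
SWAP    -> 1 1
MUL     -> 1
PUSH 6  -> 1 6
MUL     -> 6
PUSH -4 -> 6 -4
OVER    -> 6 -4 6
OVER    -> 6 -4 6 -4
POP     -> 6 -4 6
STORE 0 -> 6 -4
PUSH 6  -> 6 -4 6
SUB     -> 6 -10

[6, -10]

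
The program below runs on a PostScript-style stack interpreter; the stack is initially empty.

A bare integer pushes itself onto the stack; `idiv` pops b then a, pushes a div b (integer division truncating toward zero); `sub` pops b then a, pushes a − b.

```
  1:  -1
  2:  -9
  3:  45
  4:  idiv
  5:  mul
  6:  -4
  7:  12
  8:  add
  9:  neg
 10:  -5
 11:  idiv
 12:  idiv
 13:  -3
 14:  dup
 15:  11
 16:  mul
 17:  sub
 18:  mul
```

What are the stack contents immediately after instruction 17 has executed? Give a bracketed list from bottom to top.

-1   : -1
-9   : -1 -9
45   : -1 -9 45
idiv : -1 0
mul  : 0
-4   : 0 -4
12   : 0 -4 12
add  : 0 8
neg  : 0 -8
-5   : 0 -8 -5
idiv : 0 1
idiv : 0
-3   : 0 -3
dup  : 0 -3 -3
11   : 0 -3 -3 11
mul  : 0 -3 -33
sub  : 0 30

[0, 30]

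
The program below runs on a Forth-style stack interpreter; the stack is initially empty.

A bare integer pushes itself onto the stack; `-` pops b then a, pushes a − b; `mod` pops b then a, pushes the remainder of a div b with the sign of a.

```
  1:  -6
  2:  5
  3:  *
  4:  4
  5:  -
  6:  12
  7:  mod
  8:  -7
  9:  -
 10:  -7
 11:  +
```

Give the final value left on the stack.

-10

-6   [-6]
5    [-6, 5]
*    [-30]
4    [-30, 4]
-    [-34]
12   [-34, 12]
mod  [-10]
-7   [-10, -7]
-    [-3]
-7   [-3, -7]
+    [-10]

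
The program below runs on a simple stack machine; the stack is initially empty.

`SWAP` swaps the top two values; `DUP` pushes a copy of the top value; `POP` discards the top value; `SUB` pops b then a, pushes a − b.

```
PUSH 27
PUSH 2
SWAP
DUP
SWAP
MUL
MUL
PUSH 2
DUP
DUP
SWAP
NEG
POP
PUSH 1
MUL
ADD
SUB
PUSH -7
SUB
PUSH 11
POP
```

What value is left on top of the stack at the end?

PUSH 27 → [27]
PUSH 2  → [27, 2]
SWAP    → [2, 27]
DUP     → [2, 27, 27]
SWAP    → [2, 27, 27]
MUL     → [2, 729]
MUL     → [1458]
PUSH 2  → [1458, 2]
DUP     → [1458, 2, 2]
DUP     → [1458, 2, 2, 2]
SWAP    → [1458, 2, 2, 2]
NEG     → [1458, 2, 2, -2]
POP     → [1458, 2, 2]
PUSH 1  → [1458, 2, 2, 1]
MUL     → [1458, 2, 2]
ADD     → [1458, 4]
SUB     → [1454]
PUSH -7 → [1454, -7]
SUB     → [1461]
PUSH 11 → [1461, 11]
POP     → [1461]

1461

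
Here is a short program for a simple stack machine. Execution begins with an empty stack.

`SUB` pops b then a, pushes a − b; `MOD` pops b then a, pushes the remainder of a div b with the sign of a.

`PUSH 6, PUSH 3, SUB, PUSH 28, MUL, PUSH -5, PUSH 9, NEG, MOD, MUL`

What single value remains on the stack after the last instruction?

-420

PUSH 6  -> [6]
PUSH 3  -> [6, 3]
SUB     -> [3]
PUSH 28 -> [3, 28]
MUL     -> [84]
PUSH -5 -> [84, -5]
PUSH 9  -> [84, -5, 9]
NEG     -> [84, -5, -9]
MOD     -> [84, -5]
MUL     -> [-420]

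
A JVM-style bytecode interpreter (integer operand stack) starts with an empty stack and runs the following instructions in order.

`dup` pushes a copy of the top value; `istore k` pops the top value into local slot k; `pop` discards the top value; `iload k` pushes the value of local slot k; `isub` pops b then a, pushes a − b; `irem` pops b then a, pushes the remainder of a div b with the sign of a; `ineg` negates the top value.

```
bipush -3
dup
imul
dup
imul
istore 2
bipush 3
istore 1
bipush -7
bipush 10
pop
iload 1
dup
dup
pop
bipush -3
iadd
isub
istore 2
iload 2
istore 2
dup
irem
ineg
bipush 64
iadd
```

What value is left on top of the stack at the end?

64

bipush -3  -3
dup        -3 -3
imul       9
dup        9 9
imul       81
istore 2   (empty)
bipush 3   3
istore 1   (empty)
bipush -7  -7
bipush 10  -7 10
pop        -7
iload 1    -7 3
dup        -7 3 3
dup        -7 3 3 3
pop        -7 3 3
bipush -3  -7 3 3 -3
iadd       -7 3 0
isub       -7 3
istore 2   -7
iload 2    -7 3
istore 2   -7
dup        -7 -7
irem       0
ineg       0
bipush 64  0 64
iadd       64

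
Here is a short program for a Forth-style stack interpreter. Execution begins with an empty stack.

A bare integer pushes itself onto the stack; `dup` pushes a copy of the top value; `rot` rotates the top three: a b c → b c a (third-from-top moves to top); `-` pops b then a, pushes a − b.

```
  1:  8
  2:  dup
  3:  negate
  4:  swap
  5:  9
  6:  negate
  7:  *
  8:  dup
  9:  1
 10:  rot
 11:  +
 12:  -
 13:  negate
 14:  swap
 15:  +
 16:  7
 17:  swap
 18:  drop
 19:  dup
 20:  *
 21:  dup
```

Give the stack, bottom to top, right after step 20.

8       8
dup     8 8
negate  8 -8
swap    -8 8
9       -8 8 9
negate  -8 8 -9
*       -8 -72
dup     -8 -72 -72
1       -8 -72 -72 1
rot     -8 -72 1 -72
+       -8 -72 -71
-       -8 -1
negate  -8 1
swap    1 -8
+       -7
7       -7 7
swap    7 -7
drop    7
dup     7 7
*       49

[49]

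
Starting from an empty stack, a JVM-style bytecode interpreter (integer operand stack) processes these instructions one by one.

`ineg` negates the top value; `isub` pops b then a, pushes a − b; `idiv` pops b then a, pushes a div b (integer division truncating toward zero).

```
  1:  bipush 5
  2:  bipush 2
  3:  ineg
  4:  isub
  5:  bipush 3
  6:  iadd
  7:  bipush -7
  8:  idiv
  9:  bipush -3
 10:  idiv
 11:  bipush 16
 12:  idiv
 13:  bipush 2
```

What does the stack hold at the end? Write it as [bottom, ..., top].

bipush 5  : [5]
bipush 2  : [5, 2]
ineg      : [5, -2]
isub      : [7]
bipush 3  : [7, 3]
iadd      : [10]
bipush -7 : [10, -7]
idiv      : [-1]
bipush -3 : [-1, -3]
idiv      : [0]
bipush 16 : [0, 16]
idiv      : [0]
bipush 2  : [0, 2]

[0, 2]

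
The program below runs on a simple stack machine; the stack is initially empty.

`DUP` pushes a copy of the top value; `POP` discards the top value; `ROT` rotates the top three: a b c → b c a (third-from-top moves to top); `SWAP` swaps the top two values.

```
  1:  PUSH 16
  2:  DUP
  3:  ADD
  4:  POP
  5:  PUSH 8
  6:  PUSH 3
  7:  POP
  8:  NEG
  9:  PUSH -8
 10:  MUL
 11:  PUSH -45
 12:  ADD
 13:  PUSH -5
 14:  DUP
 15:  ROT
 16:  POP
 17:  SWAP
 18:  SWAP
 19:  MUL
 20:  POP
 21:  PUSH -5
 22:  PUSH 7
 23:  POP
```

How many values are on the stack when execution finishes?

1

PUSH 16  → [16]
DUP      → [16, 16]
ADD      → [32]
POP      → []
PUSH 8   → [8]
PUSH 3   → [8, 3]
POP      → [8]
NEG      → [-8]
PUSH -8  → [-8, -8]
MUL      → [64]
PUSH -45 → [64, -45]
ADD      → [19]
PUSH -5  → [19, -5]
DUP      → [19, -5, -5]
ROT      → [-5, -5, 19]
POP      → [-5, -5]
SWAP     → [-5, -5]
SWAP     → [-5, -5]
MUL      → [25]
POP      → []
PUSH -5  → [-5]
PUSH 7   → [-5, 7]
POP      → [-5]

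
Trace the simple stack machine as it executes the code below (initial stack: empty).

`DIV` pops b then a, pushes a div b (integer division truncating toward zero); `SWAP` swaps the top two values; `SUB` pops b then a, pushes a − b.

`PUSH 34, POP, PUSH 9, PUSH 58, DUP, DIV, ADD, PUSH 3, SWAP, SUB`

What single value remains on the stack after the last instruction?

-7

PUSH 34 -> [34]
POP     -> []
PUSH 9  -> [9]
PUSH 58 -> [9, 58]
DUP     -> [9, 58, 58]
DIV     -> [9, 1]
ADD     -> [10]
PUSH 3  -> [10, 3]
SWAP    -> [3, 10]
SUB     -> [-7]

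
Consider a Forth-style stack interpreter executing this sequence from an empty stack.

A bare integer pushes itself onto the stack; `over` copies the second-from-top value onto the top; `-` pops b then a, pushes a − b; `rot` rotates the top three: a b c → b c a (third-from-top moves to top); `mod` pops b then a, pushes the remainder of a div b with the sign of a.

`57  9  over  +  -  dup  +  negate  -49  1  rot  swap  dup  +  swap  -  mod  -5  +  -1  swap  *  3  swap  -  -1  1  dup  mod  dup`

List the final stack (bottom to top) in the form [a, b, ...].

[-3, -1, 0, 0]

57      [57]
9       [57, 9]
over    [57, 9, 57]
+       [57, 66]
-       [-9]
dup     [-9, -9]
+       [-18]
negate  [18]
-49     [18, -49]
1       [18, -49, 1]
rot     [-49, 1, 18]
swap    [-49, 18, 1]
dup     [-49, 18, 1, 1]
+       [-49, 18, 2]
swap    [-49, 2, 18]
-       [-49, -16]
mod     [-1]
-5      [-1, -5]
+       [-6]
-1      [-6, -1]
swap    [-1, -6]
*       [6]
3       [6, 3]
swap    [3, 6]
-       [-3]
-1      [-3, -1]
1       [-3, -1, 1]
dup     [-3, -1, 1, 1]
mod     [-3, -1, 0]
dup     [-3, -1, 0, 0]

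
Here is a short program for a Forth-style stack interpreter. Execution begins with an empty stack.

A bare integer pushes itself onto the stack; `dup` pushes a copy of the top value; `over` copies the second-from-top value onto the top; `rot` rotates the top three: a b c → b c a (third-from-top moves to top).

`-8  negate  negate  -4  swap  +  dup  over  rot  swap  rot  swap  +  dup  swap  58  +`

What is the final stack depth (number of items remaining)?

3

-8      [-8]
negate  [8]
negate  [-8]
-4      [-8, -4]
swap    [-4, -8]
+       [-12]
dup     [-12, -12]
over    [-12, -12, -12]
rot     [-12, -12, -12]
swap    [-12, -12, -12]
rot     [-12, -12, -12]
swap    [-12, -12, -12]
+       [-12, -24]
dup     [-12, -24, -24]
swap    [-12, -24, -24]
58      [-12, -24, -24, 58]
+       [-12, -24, 34]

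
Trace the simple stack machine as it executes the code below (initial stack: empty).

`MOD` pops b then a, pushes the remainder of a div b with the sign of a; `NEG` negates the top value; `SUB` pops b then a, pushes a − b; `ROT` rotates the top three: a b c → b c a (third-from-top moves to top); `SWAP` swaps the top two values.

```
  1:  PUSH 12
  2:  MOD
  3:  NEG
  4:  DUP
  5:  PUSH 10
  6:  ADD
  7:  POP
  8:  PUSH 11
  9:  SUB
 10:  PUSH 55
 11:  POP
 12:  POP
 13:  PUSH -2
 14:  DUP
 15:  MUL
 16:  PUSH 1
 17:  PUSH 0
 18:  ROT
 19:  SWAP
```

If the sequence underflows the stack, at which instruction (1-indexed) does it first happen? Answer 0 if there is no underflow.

PUSH 12 -> [12]
MOD  — needs 2 operands, stack has 1 → underflow

2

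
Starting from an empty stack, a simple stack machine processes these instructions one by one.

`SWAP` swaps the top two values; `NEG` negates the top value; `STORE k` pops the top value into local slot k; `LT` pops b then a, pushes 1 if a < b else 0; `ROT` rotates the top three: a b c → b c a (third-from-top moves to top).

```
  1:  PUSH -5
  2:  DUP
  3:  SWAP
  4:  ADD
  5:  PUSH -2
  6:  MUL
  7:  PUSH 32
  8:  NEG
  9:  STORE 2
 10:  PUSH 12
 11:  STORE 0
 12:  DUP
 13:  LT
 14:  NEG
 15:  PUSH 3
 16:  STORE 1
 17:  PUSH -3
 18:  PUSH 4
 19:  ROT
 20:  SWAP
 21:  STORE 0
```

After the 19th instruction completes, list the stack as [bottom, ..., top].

[-3, 4, 0]

PUSH -5 → -5
DUP     → -5 -5
SWAP    → -5 -5
ADD     → -10
PUSH -2 → -10 -2
MUL     → 20
PUSH 32 → 20 32
NEG     → 20 -32
STORE 2 → 20
PUSH 12 → 20 12
STORE 0 → 20
DUP     → 20 20
LT      → 0
NEG     → 0
PUSH 3  → 0 3
STORE 1 → 0
PUSH -3 → 0 -3
PUSH 4  → 0 -3 4
ROT     → -3 4 0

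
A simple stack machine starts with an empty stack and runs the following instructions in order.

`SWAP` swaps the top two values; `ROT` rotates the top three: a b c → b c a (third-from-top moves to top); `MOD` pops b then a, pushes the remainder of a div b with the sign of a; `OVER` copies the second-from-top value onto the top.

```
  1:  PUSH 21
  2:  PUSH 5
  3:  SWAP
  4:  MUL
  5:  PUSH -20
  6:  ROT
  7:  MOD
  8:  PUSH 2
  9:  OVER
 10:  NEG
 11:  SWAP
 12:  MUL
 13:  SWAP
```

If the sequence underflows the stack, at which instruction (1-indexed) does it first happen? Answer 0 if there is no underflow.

6

PUSH 21   [21]
PUSH 5    [21, 5]
SWAP      [5, 21]
MUL       [105]
PUSH -20  [105, -20]
ROT  — needs 3 operands, stack has 2 → underflow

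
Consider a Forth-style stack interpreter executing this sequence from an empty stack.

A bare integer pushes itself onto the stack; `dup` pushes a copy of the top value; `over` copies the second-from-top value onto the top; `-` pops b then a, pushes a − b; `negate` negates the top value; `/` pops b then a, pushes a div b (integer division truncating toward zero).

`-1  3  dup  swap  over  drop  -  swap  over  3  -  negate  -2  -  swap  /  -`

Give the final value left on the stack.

5

-1     : -1
3      : -1 3
dup    : -1 3 3
swap   : -1 3 3
over   : -1 3 3 3
drop   : -1 3 3
-      : -1 0
swap   : 0 -1
over   : 0 -1 0
3      : 0 -1 0 3
-      : 0 -1 -3
negate : 0 -1 3
-2     : 0 -1 3 -2
-      : 0 -1 5
swap   : 0 5 -1
/      : 0 -5
-      : 5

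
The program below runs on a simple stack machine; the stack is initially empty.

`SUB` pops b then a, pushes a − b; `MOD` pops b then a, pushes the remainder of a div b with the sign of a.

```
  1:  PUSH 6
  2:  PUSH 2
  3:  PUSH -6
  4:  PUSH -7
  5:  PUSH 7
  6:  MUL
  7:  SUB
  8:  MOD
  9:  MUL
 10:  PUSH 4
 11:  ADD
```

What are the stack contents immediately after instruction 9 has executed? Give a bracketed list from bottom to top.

PUSH 6  → [6]
PUSH 2  → [6, 2]
PUSH -6 → [6, 2, -6]
PUSH -7 → [6, 2, -6, -7]
PUSH 7  → [6, 2, -6, -7, 7]
MUL     → [6, 2, -6, -49]
SUB     → [6, 2, 43]
MOD     → [6, 2]
MUL     → [12]

[12]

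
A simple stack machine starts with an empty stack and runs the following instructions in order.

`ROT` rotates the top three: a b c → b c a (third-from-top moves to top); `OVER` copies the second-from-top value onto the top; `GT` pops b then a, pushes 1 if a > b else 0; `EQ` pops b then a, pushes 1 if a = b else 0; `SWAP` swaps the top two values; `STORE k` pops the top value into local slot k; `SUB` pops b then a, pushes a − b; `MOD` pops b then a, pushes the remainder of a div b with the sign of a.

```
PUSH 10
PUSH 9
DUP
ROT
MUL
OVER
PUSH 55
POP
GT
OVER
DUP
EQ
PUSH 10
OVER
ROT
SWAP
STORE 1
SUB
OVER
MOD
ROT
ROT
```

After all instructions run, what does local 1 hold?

PUSH 10 → [10]
PUSH 9  → [10, 9]
DUP     → [10, 9, 9]
ROT     → [9, 9, 10]
MUL     → [9, 90]
OVER    → [9, 90, 9]
PUSH 55 → [9, 90, 9, 55]
POP     → [9, 90, 9]
GT      → [9, 1]
OVER    → [9, 1, 9]
DUP     → [9, 1, 9, 9]
EQ      → [9, 1, 1]
PUSH 10 → [9, 1, 1, 10]
OVER    → [9, 1, 1, 10, 1]
ROT     → [9, 1, 10, 1, 1]
SWAP    → [9, 1, 10, 1, 1]
STORE 1 → [9, 1, 10, 1]
SUB     → [9, 1, 9]
OVER    → [9, 1, 9, 1]
MOD     → [9, 1, 0]
ROT     → [1, 0, 9]
ROT     → [0, 9, 1]

1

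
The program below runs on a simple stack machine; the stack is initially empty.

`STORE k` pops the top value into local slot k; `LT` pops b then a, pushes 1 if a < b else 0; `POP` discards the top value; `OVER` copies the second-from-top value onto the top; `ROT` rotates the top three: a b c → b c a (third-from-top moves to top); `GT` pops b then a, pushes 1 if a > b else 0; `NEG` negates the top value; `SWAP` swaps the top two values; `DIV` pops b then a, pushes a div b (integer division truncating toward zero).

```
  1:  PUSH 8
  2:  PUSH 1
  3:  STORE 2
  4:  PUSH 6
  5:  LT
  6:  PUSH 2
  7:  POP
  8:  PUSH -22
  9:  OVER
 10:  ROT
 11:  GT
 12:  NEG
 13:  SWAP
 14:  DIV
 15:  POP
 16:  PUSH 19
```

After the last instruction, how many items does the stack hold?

1

PUSH 8   → 8
PUSH 1   → 8 1
STORE 2  → 8
PUSH 6   → 8 6
LT       → 0
PUSH 2   → 0 2
POP      → 0
PUSH -22 → 0 -22
OVER     → 0 -22 0
ROT      → -22 0 0
GT       → -22 0
NEG      → -22 0
SWAP     → 0 -22
DIV      → 0
POP      → (empty)
PUSH 19  → 19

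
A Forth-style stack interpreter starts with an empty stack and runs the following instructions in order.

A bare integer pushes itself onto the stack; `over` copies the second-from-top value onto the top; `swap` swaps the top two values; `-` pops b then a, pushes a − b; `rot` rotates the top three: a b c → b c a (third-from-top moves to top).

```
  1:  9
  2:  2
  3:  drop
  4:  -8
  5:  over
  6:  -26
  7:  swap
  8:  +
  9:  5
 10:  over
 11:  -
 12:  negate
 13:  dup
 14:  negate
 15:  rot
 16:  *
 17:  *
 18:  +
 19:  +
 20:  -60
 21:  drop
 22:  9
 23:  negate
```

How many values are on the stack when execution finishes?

2

9      -> [9]
2      -> [9, 2]
drop   -> [9]
-8     -> [9, -8]
over   -> [9, -8, 9]
-26    -> [9, -8, 9, -26]
swap   -> [9, -8, -26, 9]
+      -> [9, -8, -17]
5      -> [9, -8, -17, 5]
over   -> [9, -8, -17, 5, -17]
-      -> [9, -8, -17, 22]
negate -> [9, -8, -17, -22]
dup    -> [9, -8, -17, -22, -22]
negate -> [9, -8, -17, -22, 22]
rot    -> [9, -8, -22, 22, -17]
*      -> [9, -8, -22, -374]
*      -> [9, -8, 8228]
+      -> [9, 8220]
+      -> [8229]
-60    -> [8229, -60]
drop   -> [8229]
9      -> [8229, 9]
negate -> [8229, -9]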